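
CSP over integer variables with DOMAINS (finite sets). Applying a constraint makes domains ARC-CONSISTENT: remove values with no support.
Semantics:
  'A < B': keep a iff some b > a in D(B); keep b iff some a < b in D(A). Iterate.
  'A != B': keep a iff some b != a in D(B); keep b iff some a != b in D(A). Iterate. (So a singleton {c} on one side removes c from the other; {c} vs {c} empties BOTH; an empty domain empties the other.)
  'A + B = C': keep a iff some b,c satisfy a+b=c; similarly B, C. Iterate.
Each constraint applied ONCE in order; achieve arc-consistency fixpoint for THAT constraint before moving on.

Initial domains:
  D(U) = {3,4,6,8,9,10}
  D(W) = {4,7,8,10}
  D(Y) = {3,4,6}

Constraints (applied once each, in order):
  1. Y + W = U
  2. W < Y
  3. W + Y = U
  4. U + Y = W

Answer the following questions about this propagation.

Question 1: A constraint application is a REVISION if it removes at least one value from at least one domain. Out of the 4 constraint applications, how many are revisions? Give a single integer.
Answer: 4

Derivation:
Constraint 1 (Y + W = U) on D(Y)={3,4,6} D(W)={4,7,8,10} D(U)={3,4,6,8,9,10}: W {4,7,8,10}->{4,7}; U {3,4,6,8,9,10}->{8,10} => REVISION
Constraint 2 (W < Y) on D(W)={4,7} D(Y)={3,4,6}: W {4,7}->{4}; Y {3,4,6}->{6} => REVISION
Constraint 3 (W + Y = U) on D(W)={4} D(Y)={6} D(U)={8,10}: U {8,10}->{10} => REVISION
Constraint 4 (U + Y = W) on D(U)={10} D(Y)={6} D(W)={4}: U {10}->{}; Y {6}->{}; W {4}->{} => REVISION
Total revisions = 4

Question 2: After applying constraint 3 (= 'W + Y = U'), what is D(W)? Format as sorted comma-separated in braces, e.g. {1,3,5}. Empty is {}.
Constraint 1 (Y + W = U) on D(Y)={3,4,6} D(W)={4,7,8,10} D(U)={3,4,6,8,9,10}: W {4,7,8,10}->{4,7}; U {3,4,6,8,9,10}->{8,10}
Constraint 2 (W < Y) on D(W)={4,7} D(Y)={3,4,6}: W {4,7}->{4}; Y {3,4,6}->{6}
Constraint 3 (W + Y = U) on D(W)={4} D(Y)={6} D(U)={8,10}: U {8,10}->{10}
So after constraint 3: D(W) = {4}

Answer: {4}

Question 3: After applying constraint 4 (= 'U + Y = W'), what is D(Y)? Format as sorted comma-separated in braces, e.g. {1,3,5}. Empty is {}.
Answer: {}

Derivation:
Constraint 1 (Y + W = U) on D(Y)={3,4,6} D(W)={4,7,8,10} D(U)={3,4,6,8,9,10}: W {4,7,8,10}->{4,7}; U {3,4,6,8,9,10}->{8,10}
Constraint 2 (W < Y) on D(W)={4,7} D(Y)={3,4,6}: W {4,7}->{4}; Y {3,4,6}->{6}
Constraint 3 (W + Y = U) on D(W)={4} D(Y)={6} D(U)={8,10}: U {8,10}->{10}
Constraint 4 (U + Y = W) on D(U)={10} D(Y)={6} D(W)={4}: U {10}->{}; Y {6}->{}; W {4}->{}
So after constraint 4: D(Y) = {}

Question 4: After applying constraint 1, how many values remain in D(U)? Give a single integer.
Constraint 1 (Y + W = U) on D(Y)={3,4,6} D(W)={4,7,8,10} D(U)={3,4,6,8,9,10}: W {4,7,8,10}->{4,7}; U {3,4,6,8,9,10}->{8,10}
So after constraint 1: D(U)={8,10}, size = 2

Answer: 2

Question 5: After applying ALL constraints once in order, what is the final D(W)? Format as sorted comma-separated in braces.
Constraint 1 (Y + W = U) on D(Y)={3,4,6} D(W)={4,7,8,10} D(U)={3,4,6,8,9,10}: W {4,7,8,10}->{4,7}; U {3,4,6,8,9,10}->{8,10}
Constraint 2 (W < Y) on D(W)={4,7} D(Y)={3,4,6}: W {4,7}->{4}; Y {3,4,6}->{6}
Constraint 3 (W + Y = U) on D(W)={4} D(Y)={6} D(U)={8,10}: U {8,10}->{10}
Constraint 4 (U + Y = W) on D(U)={10} D(Y)={6} D(W)={4}: U {10}->{}; Y {6}->{}; W {4}->{}
So after all 4 constraints: D(W) = {}

Answer: {}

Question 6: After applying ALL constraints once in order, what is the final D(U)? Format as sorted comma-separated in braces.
Answer: {}

Derivation:
Constraint 1 (Y + W = U) on D(Y)={3,4,6} D(W)={4,7,8,10} D(U)={3,4,6,8,9,10}: W {4,7,8,10}->{4,7}; U {3,4,6,8,9,10}->{8,10}
Constraint 2 (W < Y) on D(W)={4,7} D(Y)={3,4,6}: W {4,7}->{4}; Y {3,4,6}->{6}
Constraint 3 (W + Y = U) on D(W)={4} D(Y)={6} D(U)={8,10}: U {8,10}->{10}
Constraint 4 (U + Y = W) on D(U)={10} D(Y)={6} D(W)={4}: U {10}->{}; Y {6}->{}; W {4}->{}
So after all 4 constraints: D(U) = {}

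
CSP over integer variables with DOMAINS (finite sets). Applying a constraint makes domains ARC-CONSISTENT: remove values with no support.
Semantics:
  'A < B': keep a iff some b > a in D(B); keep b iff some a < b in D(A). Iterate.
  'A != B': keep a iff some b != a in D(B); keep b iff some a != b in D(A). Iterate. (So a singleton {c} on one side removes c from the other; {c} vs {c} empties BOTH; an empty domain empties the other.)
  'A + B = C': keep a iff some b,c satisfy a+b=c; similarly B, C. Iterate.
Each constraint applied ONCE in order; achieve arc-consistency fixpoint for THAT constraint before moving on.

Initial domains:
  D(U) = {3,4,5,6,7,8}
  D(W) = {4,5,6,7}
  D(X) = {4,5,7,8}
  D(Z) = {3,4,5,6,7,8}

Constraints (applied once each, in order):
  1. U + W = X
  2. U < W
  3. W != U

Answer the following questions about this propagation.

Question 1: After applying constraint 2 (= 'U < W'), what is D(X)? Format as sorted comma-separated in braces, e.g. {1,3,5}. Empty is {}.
Constraint 1 (U + W = X) on D(U)={3,4,5,6,7,8} D(W)={4,5,6,7} D(X)={4,5,7,8}: U {3,4,5,6,7,8}->{3,4}; W {4,5,6,7}->{4,5}; X {4,5,7,8}->{7,8}
Constraint 2 (U < W) on D(U)={3,4} D(W)={4,5}: no change
So after constraint 2: D(X) = {7,8}

Answer: {7,8}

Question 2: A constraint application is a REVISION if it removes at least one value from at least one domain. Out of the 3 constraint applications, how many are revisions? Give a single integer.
Constraint 1 (U + W = X) on D(U)={3,4,5,6,7,8} D(W)={4,5,6,7} D(X)={4,5,7,8}: U {3,4,5,6,7,8}->{3,4}; W {4,5,6,7}->{4,5}; X {4,5,7,8}->{7,8} => REVISION
Constraint 2 (U < W) on D(U)={3,4} D(W)={4,5}: no change => not a revision
Constraint 3 (W != U) on D(W)={4,5} D(U)={3,4}: no change => not a revision
Total revisions = 1

Answer: 1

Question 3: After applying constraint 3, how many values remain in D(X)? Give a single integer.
Answer: 2

Derivation:
Constraint 1 (U + W = X) on D(U)={3,4,5,6,7,8} D(W)={4,5,6,7} D(X)={4,5,7,8}: U {3,4,5,6,7,8}->{3,4}; W {4,5,6,7}->{4,5}; X {4,5,7,8}->{7,8}
Constraint 2 (U < W) on D(U)={3,4} D(W)={4,5}: no change
Constraint 3 (W != U) on D(W)={4,5} D(U)={3,4}: no change
So after constraint 3: D(X)={7,8}, size = 2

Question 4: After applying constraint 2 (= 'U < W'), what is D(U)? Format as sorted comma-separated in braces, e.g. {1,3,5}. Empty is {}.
Answer: {3,4}

Derivation:
Constraint 1 (U + W = X) on D(U)={3,4,5,6,7,8} D(W)={4,5,6,7} D(X)={4,5,7,8}: U {3,4,5,6,7,8}->{3,4}; W {4,5,6,7}->{4,5}; X {4,5,7,8}->{7,8}
Constraint 2 (U < W) on D(U)={3,4} D(W)={4,5}: no change
So after constraint 2: D(U) = {3,4}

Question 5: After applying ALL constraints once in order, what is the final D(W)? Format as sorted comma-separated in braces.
Answer: {4,5}

Derivation:
Constraint 1 (U + W = X) on D(U)={3,4,5,6,7,8} D(W)={4,5,6,7} D(X)={4,5,7,8}: U {3,4,5,6,7,8}->{3,4}; W {4,5,6,7}->{4,5}; X {4,5,7,8}->{7,8}
Constraint 2 (U < W) on D(U)={3,4} D(W)={4,5}: no change
Constraint 3 (W != U) on D(W)={4,5} D(U)={3,4}: no change
So after all 3 constraints: D(W) = {4,5}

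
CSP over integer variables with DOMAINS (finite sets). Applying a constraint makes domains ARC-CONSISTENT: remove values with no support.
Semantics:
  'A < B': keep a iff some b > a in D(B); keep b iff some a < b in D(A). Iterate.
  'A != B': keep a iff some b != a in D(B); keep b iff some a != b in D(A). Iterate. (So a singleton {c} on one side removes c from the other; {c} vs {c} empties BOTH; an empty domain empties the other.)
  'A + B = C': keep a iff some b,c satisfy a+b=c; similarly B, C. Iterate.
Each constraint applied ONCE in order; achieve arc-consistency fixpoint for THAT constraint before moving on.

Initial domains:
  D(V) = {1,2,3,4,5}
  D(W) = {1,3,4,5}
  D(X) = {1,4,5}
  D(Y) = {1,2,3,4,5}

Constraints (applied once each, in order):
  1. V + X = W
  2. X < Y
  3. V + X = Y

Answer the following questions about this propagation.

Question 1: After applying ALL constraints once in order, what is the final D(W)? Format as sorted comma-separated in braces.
Constraint 1 (V + X = W) on D(V)={1,2,3,4,5} D(X)={1,4,5} D(W)={1,3,4,5}: V {1,2,3,4,5}->{1,2,3,4}; X {1,4,5}->{1,4}; W {1,3,4,5}->{3,4,5}
Constraint 2 (X < Y) on D(X)={1,4} D(Y)={1,2,3,4,5}: Y {1,2,3,4,5}->{2,3,4,5}
Constraint 3 (V + X = Y) on D(V)={1,2,3,4} D(X)={1,4} D(Y)={2,3,4,5}: no change
So after all 3 constraints: D(W) = {3,4,5}

Answer: {3,4,5}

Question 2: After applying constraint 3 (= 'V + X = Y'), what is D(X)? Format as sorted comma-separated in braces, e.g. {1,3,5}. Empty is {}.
Answer: {1,4}

Derivation:
Constraint 1 (V + X = W) on D(V)={1,2,3,4,5} D(X)={1,4,5} D(W)={1,3,4,5}: V {1,2,3,4,5}->{1,2,3,4}; X {1,4,5}->{1,4}; W {1,3,4,5}->{3,4,5}
Constraint 2 (X < Y) on D(X)={1,4} D(Y)={1,2,3,4,5}: Y {1,2,3,4,5}->{2,3,4,5}
Constraint 3 (V + X = Y) on D(V)={1,2,3,4} D(X)={1,4} D(Y)={2,3,4,5}: no change
So after constraint 3: D(X) = {1,4}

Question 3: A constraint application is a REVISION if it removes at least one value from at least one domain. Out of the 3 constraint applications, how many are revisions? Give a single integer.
Constraint 1 (V + X = W) on D(V)={1,2,3,4,5} D(X)={1,4,5} D(W)={1,3,4,5}: V {1,2,3,4,5}->{1,2,3,4}; X {1,4,5}->{1,4}; W {1,3,4,5}->{3,4,5} => REVISION
Constraint 2 (X < Y) on D(X)={1,4} D(Y)={1,2,3,4,5}: Y {1,2,3,4,5}->{2,3,4,5} => REVISION
Constraint 3 (V + X = Y) on D(V)={1,2,3,4} D(X)={1,4} D(Y)={2,3,4,5}: no change => not a revision
Total revisions = 2

Answer: 2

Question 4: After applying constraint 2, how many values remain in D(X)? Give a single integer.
Constraint 1 (V + X = W) on D(V)={1,2,3,4,5} D(X)={1,4,5} D(W)={1,3,4,5}: V {1,2,3,4,5}->{1,2,3,4}; X {1,4,5}->{1,4}; W {1,3,4,5}->{3,4,5}
Constraint 2 (X < Y) on D(X)={1,4} D(Y)={1,2,3,4,5}: Y {1,2,3,4,5}->{2,3,4,5}
So after constraint 2: D(X)={1,4}, size = 2

Answer: 2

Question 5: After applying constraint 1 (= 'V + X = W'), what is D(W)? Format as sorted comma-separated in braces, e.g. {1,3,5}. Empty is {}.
Constraint 1 (V + X = W) on D(V)={1,2,3,4,5} D(X)={1,4,5} D(W)={1,3,4,5}: V {1,2,3,4,5}->{1,2,3,4}; X {1,4,5}->{1,4}; W {1,3,4,5}->{3,4,5}
So after constraint 1: D(W) = {3,4,5}

Answer: {3,4,5}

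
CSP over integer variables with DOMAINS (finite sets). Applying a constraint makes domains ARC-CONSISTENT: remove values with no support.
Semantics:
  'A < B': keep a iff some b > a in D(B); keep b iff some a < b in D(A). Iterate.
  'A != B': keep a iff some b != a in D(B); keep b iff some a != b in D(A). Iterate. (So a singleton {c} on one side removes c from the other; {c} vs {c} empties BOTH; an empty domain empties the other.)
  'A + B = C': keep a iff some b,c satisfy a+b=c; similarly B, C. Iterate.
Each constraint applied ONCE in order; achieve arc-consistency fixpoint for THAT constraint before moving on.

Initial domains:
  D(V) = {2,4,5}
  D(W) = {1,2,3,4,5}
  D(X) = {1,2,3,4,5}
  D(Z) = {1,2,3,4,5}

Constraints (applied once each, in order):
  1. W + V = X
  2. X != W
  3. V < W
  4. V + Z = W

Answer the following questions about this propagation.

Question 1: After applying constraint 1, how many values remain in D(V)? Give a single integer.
Answer: 2

Derivation:
Constraint 1 (W + V = X) on D(W)={1,2,3,4,5} D(V)={2,4,5} D(X)={1,2,3,4,5}: W {1,2,3,4,5}->{1,2,3}; V {2,4,5}->{2,4}; X {1,2,3,4,5}->{3,4,5}
So after constraint 1: D(V)={2,4}, size = 2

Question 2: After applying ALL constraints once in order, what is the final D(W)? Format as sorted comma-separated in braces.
Answer: {3}

Derivation:
Constraint 1 (W + V = X) on D(W)={1,2,3,4,5} D(V)={2,4,5} D(X)={1,2,3,4,5}: W {1,2,3,4,5}->{1,2,3}; V {2,4,5}->{2,4}; X {1,2,3,4,5}->{3,4,5}
Constraint 2 (X != W) on D(X)={3,4,5} D(W)={1,2,3}: no change
Constraint 3 (V < W) on D(V)={2,4} D(W)={1,2,3}: V {2,4}->{2}; W {1,2,3}->{3}
Constraint 4 (V + Z = W) on D(V)={2} D(Z)={1,2,3,4,5} D(W)={3}: Z {1,2,3,4,5}->{1}
So after all 4 constraints: D(W) = {3}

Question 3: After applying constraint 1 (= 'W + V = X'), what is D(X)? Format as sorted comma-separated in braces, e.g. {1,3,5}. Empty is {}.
Constraint 1 (W + V = X) on D(W)={1,2,3,4,5} D(V)={2,4,5} D(X)={1,2,3,4,5}: W {1,2,3,4,5}->{1,2,3}; V {2,4,5}->{2,4}; X {1,2,3,4,5}->{3,4,5}
So after constraint 1: D(X) = {3,4,5}

Answer: {3,4,5}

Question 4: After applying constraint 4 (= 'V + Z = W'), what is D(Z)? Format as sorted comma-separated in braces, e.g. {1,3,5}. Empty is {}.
Constraint 1 (W + V = X) on D(W)={1,2,3,4,5} D(V)={2,4,5} D(X)={1,2,3,4,5}: W {1,2,3,4,5}->{1,2,3}; V {2,4,5}->{2,4}; X {1,2,3,4,5}->{3,4,5}
Constraint 2 (X != W) on D(X)={3,4,5} D(W)={1,2,3}: no change
Constraint 3 (V < W) on D(V)={2,4} D(W)={1,2,3}: V {2,4}->{2}; W {1,2,3}->{3}
Constraint 4 (V + Z = W) on D(V)={2} D(Z)={1,2,3,4,5} D(W)={3}: Z {1,2,3,4,5}->{1}
So after constraint 4: D(Z) = {1}

Answer: {1}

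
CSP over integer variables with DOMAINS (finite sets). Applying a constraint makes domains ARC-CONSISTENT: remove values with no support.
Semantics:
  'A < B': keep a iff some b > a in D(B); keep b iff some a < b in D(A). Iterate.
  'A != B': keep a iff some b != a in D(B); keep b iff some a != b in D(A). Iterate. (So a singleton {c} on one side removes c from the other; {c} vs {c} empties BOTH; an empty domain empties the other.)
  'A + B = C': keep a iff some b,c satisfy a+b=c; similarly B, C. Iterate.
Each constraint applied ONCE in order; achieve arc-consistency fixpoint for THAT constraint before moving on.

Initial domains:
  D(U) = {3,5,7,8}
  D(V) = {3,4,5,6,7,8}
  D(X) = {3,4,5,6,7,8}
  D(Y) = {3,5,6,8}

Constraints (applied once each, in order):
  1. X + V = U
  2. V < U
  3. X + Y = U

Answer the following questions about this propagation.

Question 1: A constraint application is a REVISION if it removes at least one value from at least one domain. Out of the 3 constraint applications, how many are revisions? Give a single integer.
Answer: 2

Derivation:
Constraint 1 (X + V = U) on D(X)={3,4,5,6,7,8} D(V)={3,4,5,6,7,8} D(U)={3,5,7,8}: X {3,4,5,6,7,8}->{3,4,5}; V {3,4,5,6,7,8}->{3,4,5}; U {3,5,7,8}->{7,8} => REVISION
Constraint 2 (V < U) on D(V)={3,4,5} D(U)={7,8}: no change => not a revision
Constraint 3 (X + Y = U) on D(X)={3,4,5} D(Y)={3,5,6,8} D(U)={7,8}: Y {3,5,6,8}->{3,5} => REVISION
Total revisions = 2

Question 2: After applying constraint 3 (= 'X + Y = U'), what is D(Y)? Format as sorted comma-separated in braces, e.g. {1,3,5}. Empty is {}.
Constraint 1 (X + V = U) on D(X)={3,4,5,6,7,8} D(V)={3,4,5,6,7,8} D(U)={3,5,7,8}: X {3,4,5,6,7,8}->{3,4,5}; V {3,4,5,6,7,8}->{3,4,5}; U {3,5,7,8}->{7,8}
Constraint 2 (V < U) on D(V)={3,4,5} D(U)={7,8}: no change
Constraint 3 (X + Y = U) on D(X)={3,4,5} D(Y)={3,5,6,8} D(U)={7,8}: Y {3,5,6,8}->{3,5}
So after constraint 3: D(Y) = {3,5}

Answer: {3,5}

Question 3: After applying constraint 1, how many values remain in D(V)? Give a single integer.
Constraint 1 (X + V = U) on D(X)={3,4,5,6,7,8} D(V)={3,4,5,6,7,8} D(U)={3,5,7,8}: X {3,4,5,6,7,8}->{3,4,5}; V {3,4,5,6,7,8}->{3,4,5}; U {3,5,7,8}->{7,8}
So after constraint 1: D(V)={3,4,5}, size = 3

Answer: 3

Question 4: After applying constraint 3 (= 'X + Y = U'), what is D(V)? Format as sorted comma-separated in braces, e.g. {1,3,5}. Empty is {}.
Constraint 1 (X + V = U) on D(X)={3,4,5,6,7,8} D(V)={3,4,5,6,7,8} D(U)={3,5,7,8}: X {3,4,5,6,7,8}->{3,4,5}; V {3,4,5,6,7,8}->{3,4,5}; U {3,5,7,8}->{7,8}
Constraint 2 (V < U) on D(V)={3,4,5} D(U)={7,8}: no change
Constraint 3 (X + Y = U) on D(X)={3,4,5} D(Y)={3,5,6,8} D(U)={7,8}: Y {3,5,6,8}->{3,5}
So after constraint 3: D(V) = {3,4,5}

Answer: {3,4,5}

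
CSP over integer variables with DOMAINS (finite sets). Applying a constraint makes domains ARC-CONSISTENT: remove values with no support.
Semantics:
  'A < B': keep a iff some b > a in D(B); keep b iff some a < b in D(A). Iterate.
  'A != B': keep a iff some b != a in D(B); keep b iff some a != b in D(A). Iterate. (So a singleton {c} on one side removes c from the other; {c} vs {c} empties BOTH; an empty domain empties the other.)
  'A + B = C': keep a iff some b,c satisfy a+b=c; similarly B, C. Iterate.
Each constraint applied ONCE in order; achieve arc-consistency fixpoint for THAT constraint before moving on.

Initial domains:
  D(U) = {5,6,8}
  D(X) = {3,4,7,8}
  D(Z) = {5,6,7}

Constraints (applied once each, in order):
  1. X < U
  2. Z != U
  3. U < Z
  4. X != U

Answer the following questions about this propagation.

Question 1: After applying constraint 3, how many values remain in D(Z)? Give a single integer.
Constraint 1 (X < U) on D(X)={3,4,7,8} D(U)={5,6,8}: X {3,4,7,8}->{3,4,7}
Constraint 2 (Z != U) on D(Z)={5,6,7} D(U)={5,6,8}: no change
Constraint 3 (U < Z) on D(U)={5,6,8} D(Z)={5,6,7}: U {5,6,8}->{5,6}; Z {5,6,7}->{6,7}
So after constraint 3: D(Z)={6,7}, size = 2

Answer: 2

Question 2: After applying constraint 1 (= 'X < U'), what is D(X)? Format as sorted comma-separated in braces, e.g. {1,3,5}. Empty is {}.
Constraint 1 (X < U) on D(X)={3,4,7,8} D(U)={5,6,8}: X {3,4,7,8}->{3,4,7}
So after constraint 1: D(X) = {3,4,7}

Answer: {3,4,7}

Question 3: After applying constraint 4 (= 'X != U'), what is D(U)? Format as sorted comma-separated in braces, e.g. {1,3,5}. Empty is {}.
Constraint 1 (X < U) on D(X)={3,4,7,8} D(U)={5,6,8}: X {3,4,7,8}->{3,4,7}
Constraint 2 (Z != U) on D(Z)={5,6,7} D(U)={5,6,8}: no change
Constraint 3 (U < Z) on D(U)={5,6,8} D(Z)={5,6,7}: U {5,6,8}->{5,6}; Z {5,6,7}->{6,7}
Constraint 4 (X != U) on D(X)={3,4,7} D(U)={5,6}: no change
So after constraint 4: D(U) = {5,6}

Answer: {5,6}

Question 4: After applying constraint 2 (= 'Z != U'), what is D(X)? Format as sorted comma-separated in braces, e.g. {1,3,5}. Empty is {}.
Constraint 1 (X < U) on D(X)={3,4,7,8} D(U)={5,6,8}: X {3,4,7,8}->{3,4,7}
Constraint 2 (Z != U) on D(Z)={5,6,7} D(U)={5,6,8}: no change
So after constraint 2: D(X) = {3,4,7}

Answer: {3,4,7}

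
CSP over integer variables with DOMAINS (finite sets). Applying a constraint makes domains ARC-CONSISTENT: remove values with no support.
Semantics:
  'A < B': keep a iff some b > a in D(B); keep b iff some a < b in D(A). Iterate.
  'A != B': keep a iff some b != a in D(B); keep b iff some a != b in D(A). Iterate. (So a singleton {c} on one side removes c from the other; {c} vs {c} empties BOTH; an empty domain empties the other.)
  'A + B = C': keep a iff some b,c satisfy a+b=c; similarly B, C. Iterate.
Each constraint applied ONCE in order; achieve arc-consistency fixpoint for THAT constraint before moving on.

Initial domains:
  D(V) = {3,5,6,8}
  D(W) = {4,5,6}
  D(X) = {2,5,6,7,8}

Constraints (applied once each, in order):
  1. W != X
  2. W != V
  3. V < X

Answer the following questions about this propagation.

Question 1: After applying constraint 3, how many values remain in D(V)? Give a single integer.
Constraint 1 (W != X) on D(W)={4,5,6} D(X)={2,5,6,7,8}: no change
Constraint 2 (W != V) on D(W)={4,5,6} D(V)={3,5,6,8}: no change
Constraint 3 (V < X) on D(V)={3,5,6,8} D(X)={2,5,6,7,8}: V {3,5,6,8}->{3,5,6}; X {2,5,6,7,8}->{5,6,7,8}
So after constraint 3: D(V)={3,5,6}, size = 3

Answer: 3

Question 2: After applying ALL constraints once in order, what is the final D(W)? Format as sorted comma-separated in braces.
Constraint 1 (W != X) on D(W)={4,5,6} D(X)={2,5,6,7,8}: no change
Constraint 2 (W != V) on D(W)={4,5,6} D(V)={3,5,6,8}: no change
Constraint 3 (V < X) on D(V)={3,5,6,8} D(X)={2,5,6,7,8}: V {3,5,6,8}->{3,5,6}; X {2,5,6,7,8}->{5,6,7,8}
So after all 3 constraints: D(W) = {4,5,6}

Answer: {4,5,6}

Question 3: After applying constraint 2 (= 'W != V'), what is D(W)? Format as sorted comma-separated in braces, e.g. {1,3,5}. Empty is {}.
Answer: {4,5,6}

Derivation:
Constraint 1 (W != X) on D(W)={4,5,6} D(X)={2,5,6,7,8}: no change
Constraint 2 (W != V) on D(W)={4,5,6} D(V)={3,5,6,8}: no change
So after constraint 2: D(W) = {4,5,6}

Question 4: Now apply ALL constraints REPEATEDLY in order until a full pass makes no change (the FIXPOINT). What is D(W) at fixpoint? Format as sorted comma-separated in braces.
pass 0 (initial): D(W)={4,5,6}
pass 1: V {3,5,6,8}->{3,5,6}; X {2,5,6,7,8}->{5,6,7,8}
pass 2: no change
Fixpoint after 2 passes: D(W) = {4,5,6}

Answer: {4,5,6}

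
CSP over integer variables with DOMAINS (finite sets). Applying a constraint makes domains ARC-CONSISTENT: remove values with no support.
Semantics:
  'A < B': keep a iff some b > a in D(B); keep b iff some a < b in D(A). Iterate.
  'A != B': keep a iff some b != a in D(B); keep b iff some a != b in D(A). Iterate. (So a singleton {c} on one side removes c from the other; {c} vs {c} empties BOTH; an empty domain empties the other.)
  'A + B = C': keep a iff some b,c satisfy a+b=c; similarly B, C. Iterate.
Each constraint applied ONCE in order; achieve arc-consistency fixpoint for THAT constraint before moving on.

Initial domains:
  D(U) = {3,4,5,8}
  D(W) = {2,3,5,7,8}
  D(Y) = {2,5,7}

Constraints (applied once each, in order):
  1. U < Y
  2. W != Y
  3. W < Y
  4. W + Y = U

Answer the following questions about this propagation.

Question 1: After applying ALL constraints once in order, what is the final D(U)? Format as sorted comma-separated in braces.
Answer: {}

Derivation:
Constraint 1 (U < Y) on D(U)={3,4,5,8} D(Y)={2,5,7}: U {3,4,5,8}->{3,4,5}; Y {2,5,7}->{5,7}
Constraint 2 (W != Y) on D(W)={2,3,5,7,8} D(Y)={5,7}: no change
Constraint 3 (W < Y) on D(W)={2,3,5,7,8} D(Y)={5,7}: W {2,3,5,7,8}->{2,3,5}
Constraint 4 (W + Y = U) on D(W)={2,3,5} D(Y)={5,7} D(U)={3,4,5}: W {2,3,5}->{}; Y {5,7}->{}; U {3,4,5}->{}
So after all 4 constraints: D(U) = {}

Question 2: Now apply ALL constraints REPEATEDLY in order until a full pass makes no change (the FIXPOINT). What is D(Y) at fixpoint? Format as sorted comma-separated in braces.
Answer: {}

Derivation:
pass 0 (initial): D(Y)={2,5,7}
pass 1: U {3,4,5,8}->{}; W {2,3,5,7,8}->{}; Y {2,5,7}->{}
pass 2: no change
Fixpoint after 2 passes: D(Y) = {}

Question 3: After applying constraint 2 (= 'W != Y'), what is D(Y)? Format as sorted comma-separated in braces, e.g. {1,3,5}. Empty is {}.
Answer: {5,7}

Derivation:
Constraint 1 (U < Y) on D(U)={3,4,5,8} D(Y)={2,5,7}: U {3,4,5,8}->{3,4,5}; Y {2,5,7}->{5,7}
Constraint 2 (W != Y) on D(W)={2,3,5,7,8} D(Y)={5,7}: no change
So after constraint 2: D(Y) = {5,7}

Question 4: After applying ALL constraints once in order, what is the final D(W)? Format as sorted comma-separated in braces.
Constraint 1 (U < Y) on D(U)={3,4,5,8} D(Y)={2,5,7}: U {3,4,5,8}->{3,4,5}; Y {2,5,7}->{5,7}
Constraint 2 (W != Y) on D(W)={2,3,5,7,8} D(Y)={5,7}: no change
Constraint 3 (W < Y) on D(W)={2,3,5,7,8} D(Y)={5,7}: W {2,3,5,7,8}->{2,3,5}
Constraint 4 (W + Y = U) on D(W)={2,3,5} D(Y)={5,7} D(U)={3,4,5}: W {2,3,5}->{}; Y {5,7}->{}; U {3,4,5}->{}
So after all 4 constraints: D(W) = {}

Answer: {}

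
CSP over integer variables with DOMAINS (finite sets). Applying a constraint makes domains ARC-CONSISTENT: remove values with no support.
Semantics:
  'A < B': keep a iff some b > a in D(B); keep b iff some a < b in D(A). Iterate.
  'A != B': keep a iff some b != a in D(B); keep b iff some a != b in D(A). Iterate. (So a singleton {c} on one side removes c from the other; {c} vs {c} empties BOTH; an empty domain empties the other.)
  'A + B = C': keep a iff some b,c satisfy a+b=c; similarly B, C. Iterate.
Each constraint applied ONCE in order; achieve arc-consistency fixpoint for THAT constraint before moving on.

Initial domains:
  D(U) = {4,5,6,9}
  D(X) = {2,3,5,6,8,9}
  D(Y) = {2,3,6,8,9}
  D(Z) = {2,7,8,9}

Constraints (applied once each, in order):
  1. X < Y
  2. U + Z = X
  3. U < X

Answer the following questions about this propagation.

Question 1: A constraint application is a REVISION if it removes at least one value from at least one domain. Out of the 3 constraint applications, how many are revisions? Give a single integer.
Answer: 2

Derivation:
Constraint 1 (X < Y) on D(X)={2,3,5,6,8,9} D(Y)={2,3,6,8,9}: X {2,3,5,6,8,9}->{2,3,5,6,8}; Y {2,3,6,8,9}->{3,6,8,9} => REVISION
Constraint 2 (U + Z = X) on D(U)={4,5,6,9} D(Z)={2,7,8,9} D(X)={2,3,5,6,8}: U {4,5,6,9}->{4,6}; Z {2,7,8,9}->{2}; X {2,3,5,6,8}->{6,8} => REVISION
Constraint 3 (U < X) on D(U)={4,6} D(X)={6,8}: no change => not a revision
Total revisions = 2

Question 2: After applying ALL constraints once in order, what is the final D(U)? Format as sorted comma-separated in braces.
Constraint 1 (X < Y) on D(X)={2,3,5,6,8,9} D(Y)={2,3,6,8,9}: X {2,3,5,6,8,9}->{2,3,5,6,8}; Y {2,3,6,8,9}->{3,6,8,9}
Constraint 2 (U + Z = X) on D(U)={4,5,6,9} D(Z)={2,7,8,9} D(X)={2,3,5,6,8}: U {4,5,6,9}->{4,6}; Z {2,7,8,9}->{2}; X {2,3,5,6,8}->{6,8}
Constraint 3 (U < X) on D(U)={4,6} D(X)={6,8}: no change
So after all 3 constraints: D(U) = {4,6}

Answer: {4,6}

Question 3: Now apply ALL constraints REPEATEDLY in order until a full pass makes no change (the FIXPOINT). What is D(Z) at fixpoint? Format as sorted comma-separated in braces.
pass 0 (initial): D(Z)={2,7,8,9}
pass 1: U {4,5,6,9}->{4,6}; X {2,3,5,6,8,9}->{6,8}; Y {2,3,6,8,9}->{3,6,8,9}; Z {2,7,8,9}->{2}
pass 2: Y {3,6,8,9}->{8,9}
pass 3: no change
Fixpoint after 3 passes: D(Z) = {2}

Answer: {2}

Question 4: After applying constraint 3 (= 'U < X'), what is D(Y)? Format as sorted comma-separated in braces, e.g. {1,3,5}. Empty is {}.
Constraint 1 (X < Y) on D(X)={2,3,5,6,8,9} D(Y)={2,3,6,8,9}: X {2,3,5,6,8,9}->{2,3,5,6,8}; Y {2,3,6,8,9}->{3,6,8,9}
Constraint 2 (U + Z = X) on D(U)={4,5,6,9} D(Z)={2,7,8,9} D(X)={2,3,5,6,8}: U {4,5,6,9}->{4,6}; Z {2,7,8,9}->{2}; X {2,3,5,6,8}->{6,8}
Constraint 3 (U < X) on D(U)={4,6} D(X)={6,8}: no change
So after constraint 3: D(Y) = {3,6,8,9}

Answer: {3,6,8,9}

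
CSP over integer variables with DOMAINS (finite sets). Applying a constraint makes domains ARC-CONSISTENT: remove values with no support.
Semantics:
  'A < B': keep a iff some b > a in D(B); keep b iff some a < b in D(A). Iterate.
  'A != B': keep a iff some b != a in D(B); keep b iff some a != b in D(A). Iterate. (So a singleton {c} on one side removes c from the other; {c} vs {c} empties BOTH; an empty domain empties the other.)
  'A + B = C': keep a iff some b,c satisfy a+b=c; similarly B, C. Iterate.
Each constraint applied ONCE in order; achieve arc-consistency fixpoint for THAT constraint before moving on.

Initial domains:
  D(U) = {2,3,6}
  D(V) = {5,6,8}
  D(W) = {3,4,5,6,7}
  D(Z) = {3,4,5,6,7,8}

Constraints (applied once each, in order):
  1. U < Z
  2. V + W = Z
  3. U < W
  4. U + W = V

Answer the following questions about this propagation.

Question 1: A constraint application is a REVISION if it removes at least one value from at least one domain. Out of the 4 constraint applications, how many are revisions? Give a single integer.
Answer: 2

Derivation:
Constraint 1 (U < Z) on D(U)={2,3,6} D(Z)={3,4,5,6,7,8}: no change => not a revision
Constraint 2 (V + W = Z) on D(V)={5,6,8} D(W)={3,4,5,6,7} D(Z)={3,4,5,6,7,8}: V {5,6,8}->{5}; W {3,4,5,6,7}->{3}; Z {3,4,5,6,7,8}->{8} => REVISION
Constraint 3 (U < W) on D(U)={2,3,6} D(W)={3}: U {2,3,6}->{2} => REVISION
Constraint 4 (U + W = V) on D(U)={2} D(W)={3} D(V)={5}: no change => not a revision
Total revisions = 2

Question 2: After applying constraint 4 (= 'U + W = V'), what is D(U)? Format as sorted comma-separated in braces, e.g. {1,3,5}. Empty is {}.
Constraint 1 (U < Z) on D(U)={2,3,6} D(Z)={3,4,5,6,7,8}: no change
Constraint 2 (V + W = Z) on D(V)={5,6,8} D(W)={3,4,5,6,7} D(Z)={3,4,5,6,7,8}: V {5,6,8}->{5}; W {3,4,5,6,7}->{3}; Z {3,4,5,6,7,8}->{8}
Constraint 3 (U < W) on D(U)={2,3,6} D(W)={3}: U {2,3,6}->{2}
Constraint 4 (U + W = V) on D(U)={2} D(W)={3} D(V)={5}: no change
So after constraint 4: D(U) = {2}

Answer: {2}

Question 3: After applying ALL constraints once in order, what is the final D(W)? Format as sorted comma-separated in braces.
Constraint 1 (U < Z) on D(U)={2,3,6} D(Z)={3,4,5,6,7,8}: no change
Constraint 2 (V + W = Z) on D(V)={5,6,8} D(W)={3,4,5,6,7} D(Z)={3,4,5,6,7,8}: V {5,6,8}->{5}; W {3,4,5,6,7}->{3}; Z {3,4,5,6,7,8}->{8}
Constraint 3 (U < W) on D(U)={2,3,6} D(W)={3}: U {2,3,6}->{2}
Constraint 4 (U + W = V) on D(U)={2} D(W)={3} D(V)={5}: no change
So after all 4 constraints: D(W) = {3}

Answer: {3}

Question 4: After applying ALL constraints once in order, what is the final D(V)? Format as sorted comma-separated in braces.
Constraint 1 (U < Z) on D(U)={2,3,6} D(Z)={3,4,5,6,7,8}: no change
Constraint 2 (V + W = Z) on D(V)={5,6,8} D(W)={3,4,5,6,7} D(Z)={3,4,5,6,7,8}: V {5,6,8}->{5}; W {3,4,5,6,7}->{3}; Z {3,4,5,6,7,8}->{8}
Constraint 3 (U < W) on D(U)={2,3,6} D(W)={3}: U {2,3,6}->{2}
Constraint 4 (U + W = V) on D(U)={2} D(W)={3} D(V)={5}: no change
So after all 4 constraints: D(V) = {5}

Answer: {5}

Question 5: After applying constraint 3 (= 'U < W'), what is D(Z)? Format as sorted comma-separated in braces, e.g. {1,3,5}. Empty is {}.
Answer: {8}

Derivation:
Constraint 1 (U < Z) on D(U)={2,3,6} D(Z)={3,4,5,6,7,8}: no change
Constraint 2 (V + W = Z) on D(V)={5,6,8} D(W)={3,4,5,6,7} D(Z)={3,4,5,6,7,8}: V {5,6,8}->{5}; W {3,4,5,6,7}->{3}; Z {3,4,5,6,7,8}->{8}
Constraint 3 (U < W) on D(U)={2,3,6} D(W)={3}: U {2,3,6}->{2}
So after constraint 3: D(Z) = {8}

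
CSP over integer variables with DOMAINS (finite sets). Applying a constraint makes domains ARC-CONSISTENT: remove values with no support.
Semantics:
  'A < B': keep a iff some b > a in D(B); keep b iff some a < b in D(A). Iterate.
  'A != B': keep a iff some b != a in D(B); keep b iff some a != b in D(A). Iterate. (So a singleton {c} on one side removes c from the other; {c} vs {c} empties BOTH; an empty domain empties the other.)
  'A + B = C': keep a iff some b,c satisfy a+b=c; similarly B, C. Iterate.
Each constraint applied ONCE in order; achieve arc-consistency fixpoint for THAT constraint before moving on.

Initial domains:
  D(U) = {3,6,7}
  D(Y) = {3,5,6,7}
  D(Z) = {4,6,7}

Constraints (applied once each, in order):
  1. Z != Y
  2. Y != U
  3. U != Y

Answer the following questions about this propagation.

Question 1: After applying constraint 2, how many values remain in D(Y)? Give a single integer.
Answer: 4

Derivation:
Constraint 1 (Z != Y) on D(Z)={4,6,7} D(Y)={3,5,6,7}: no change
Constraint 2 (Y != U) on D(Y)={3,5,6,7} D(U)={3,6,7}: no change
So after constraint 2: D(Y)={3,5,6,7}, size = 4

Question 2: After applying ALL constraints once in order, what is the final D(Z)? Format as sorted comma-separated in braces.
Answer: {4,6,7}

Derivation:
Constraint 1 (Z != Y) on D(Z)={4,6,7} D(Y)={3,5,6,7}: no change
Constraint 2 (Y != U) on D(Y)={3,5,6,7} D(U)={3,6,7}: no change
Constraint 3 (U != Y) on D(U)={3,6,7} D(Y)={3,5,6,7}: no change
So after all 3 constraints: D(Z) = {4,6,7}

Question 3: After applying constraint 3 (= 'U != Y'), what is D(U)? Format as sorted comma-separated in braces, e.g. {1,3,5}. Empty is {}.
Answer: {3,6,7}

Derivation:
Constraint 1 (Z != Y) on D(Z)={4,6,7} D(Y)={3,5,6,7}: no change
Constraint 2 (Y != U) on D(Y)={3,5,6,7} D(U)={3,6,7}: no change
Constraint 3 (U != Y) on D(U)={3,6,7} D(Y)={3,5,6,7}: no change
So after constraint 3: D(U) = {3,6,7}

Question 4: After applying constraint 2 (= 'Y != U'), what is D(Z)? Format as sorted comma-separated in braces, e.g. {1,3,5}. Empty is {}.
Answer: {4,6,7}

Derivation:
Constraint 1 (Z != Y) on D(Z)={4,6,7} D(Y)={3,5,6,7}: no change
Constraint 2 (Y != U) on D(Y)={3,5,6,7} D(U)={3,6,7}: no change
So after constraint 2: D(Z) = {4,6,7}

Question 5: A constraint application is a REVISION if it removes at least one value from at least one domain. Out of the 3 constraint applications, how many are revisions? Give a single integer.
Answer: 0

Derivation:
Constraint 1 (Z != Y) on D(Z)={4,6,7} D(Y)={3,5,6,7}: no change => not a revision
Constraint 2 (Y != U) on D(Y)={3,5,6,7} D(U)={3,6,7}: no change => not a revision
Constraint 3 (U != Y) on D(U)={3,6,7} D(Y)={3,5,6,7}: no change => not a revision
Total revisions = 0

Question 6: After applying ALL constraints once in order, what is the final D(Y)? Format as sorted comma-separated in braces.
Constraint 1 (Z != Y) on D(Z)={4,6,7} D(Y)={3,5,6,7}: no change
Constraint 2 (Y != U) on D(Y)={3,5,6,7} D(U)={3,6,7}: no change
Constraint 3 (U != Y) on D(U)={3,6,7} D(Y)={3,5,6,7}: no change
So after all 3 constraints: D(Y) = {3,5,6,7}

Answer: {3,5,6,7}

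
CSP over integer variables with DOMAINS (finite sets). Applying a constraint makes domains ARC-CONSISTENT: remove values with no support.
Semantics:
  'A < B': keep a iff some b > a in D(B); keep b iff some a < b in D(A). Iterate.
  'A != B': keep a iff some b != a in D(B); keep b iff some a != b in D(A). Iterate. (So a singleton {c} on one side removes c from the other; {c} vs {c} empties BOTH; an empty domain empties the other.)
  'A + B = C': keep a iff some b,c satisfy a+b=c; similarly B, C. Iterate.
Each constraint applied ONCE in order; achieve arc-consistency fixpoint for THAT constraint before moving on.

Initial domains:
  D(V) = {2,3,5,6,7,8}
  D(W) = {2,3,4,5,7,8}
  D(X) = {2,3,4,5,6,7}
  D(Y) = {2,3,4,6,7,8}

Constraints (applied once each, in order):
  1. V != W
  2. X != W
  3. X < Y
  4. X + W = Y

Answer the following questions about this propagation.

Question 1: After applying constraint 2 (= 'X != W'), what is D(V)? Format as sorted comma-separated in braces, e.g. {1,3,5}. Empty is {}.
Answer: {2,3,5,6,7,8}

Derivation:
Constraint 1 (V != W) on D(V)={2,3,5,6,7,8} D(W)={2,3,4,5,7,8}: no change
Constraint 2 (X != W) on D(X)={2,3,4,5,6,7} D(W)={2,3,4,5,7,8}: no change
So after constraint 2: D(V) = {2,3,5,6,7,8}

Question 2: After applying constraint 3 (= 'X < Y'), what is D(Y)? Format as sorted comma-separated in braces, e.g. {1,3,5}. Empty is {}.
Constraint 1 (V != W) on D(V)={2,3,5,6,7,8} D(W)={2,3,4,5,7,8}: no change
Constraint 2 (X != W) on D(X)={2,3,4,5,6,7} D(W)={2,3,4,5,7,8}: no change
Constraint 3 (X < Y) on D(X)={2,3,4,5,6,7} D(Y)={2,3,4,6,7,8}: Y {2,3,4,6,7,8}->{3,4,6,7,8}
So after constraint 3: D(Y) = {3,4,6,7,8}

Answer: {3,4,6,7,8}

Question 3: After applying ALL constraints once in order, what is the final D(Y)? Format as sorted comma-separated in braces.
Answer: {4,6,7,8}

Derivation:
Constraint 1 (V != W) on D(V)={2,3,5,6,7,8} D(W)={2,3,4,5,7,8}: no change
Constraint 2 (X != W) on D(X)={2,3,4,5,6,7} D(W)={2,3,4,5,7,8}: no change
Constraint 3 (X < Y) on D(X)={2,3,4,5,6,7} D(Y)={2,3,4,6,7,8}: Y {2,3,4,6,7,8}->{3,4,6,7,8}
Constraint 4 (X + W = Y) on D(X)={2,3,4,5,6,7} D(W)={2,3,4,5,7,8} D(Y)={3,4,6,7,8}: X {2,3,4,5,6,7}->{2,3,4,5,6}; W {2,3,4,5,7,8}->{2,3,4,5}; Y {3,4,6,7,8}->{4,6,7,8}
So after all 4 constraints: D(Y) = {4,6,7,8}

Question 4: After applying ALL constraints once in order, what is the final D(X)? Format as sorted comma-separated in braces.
Constraint 1 (V != W) on D(V)={2,3,5,6,7,8} D(W)={2,3,4,5,7,8}: no change
Constraint 2 (X != W) on D(X)={2,3,4,5,6,7} D(W)={2,3,4,5,7,8}: no change
Constraint 3 (X < Y) on D(X)={2,3,4,5,6,7} D(Y)={2,3,4,6,7,8}: Y {2,3,4,6,7,8}->{3,4,6,7,8}
Constraint 4 (X + W = Y) on D(X)={2,3,4,5,6,7} D(W)={2,3,4,5,7,8} D(Y)={3,4,6,7,8}: X {2,3,4,5,6,7}->{2,3,4,5,6}; W {2,3,4,5,7,8}->{2,3,4,5}; Y {3,4,6,7,8}->{4,6,7,8}
So after all 4 constraints: D(X) = {2,3,4,5,6}

Answer: {2,3,4,5,6}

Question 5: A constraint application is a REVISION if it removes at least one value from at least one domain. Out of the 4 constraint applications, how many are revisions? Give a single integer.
Answer: 2

Derivation:
Constraint 1 (V != W) on D(V)={2,3,5,6,7,8} D(W)={2,3,4,5,7,8}: no change => not a revision
Constraint 2 (X != W) on D(X)={2,3,4,5,6,7} D(W)={2,3,4,5,7,8}: no change => not a revision
Constraint 3 (X < Y) on D(X)={2,3,4,5,6,7} D(Y)={2,3,4,6,7,8}: Y {2,3,4,6,7,8}->{3,4,6,7,8} => REVISION
Constraint 4 (X + W = Y) on D(X)={2,3,4,5,6,7} D(W)={2,3,4,5,7,8} D(Y)={3,4,6,7,8}: X {2,3,4,5,6,7}->{2,3,4,5,6}; W {2,3,4,5,7,8}->{2,3,4,5}; Y {3,4,6,7,8}->{4,6,7,8} => REVISION
Total revisions = 2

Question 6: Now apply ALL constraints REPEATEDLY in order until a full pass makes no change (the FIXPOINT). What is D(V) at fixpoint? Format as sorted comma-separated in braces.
Answer: {2,3,5,6,7,8}

Derivation:
pass 0 (initial): D(V)={2,3,5,6,7,8}
pass 1: W {2,3,4,5,7,8}->{2,3,4,5}; X {2,3,4,5,6,7}->{2,3,4,5,6}; Y {2,3,4,6,7,8}->{4,6,7,8}
pass 2: no change
Fixpoint after 2 passes: D(V) = {2,3,5,6,7,8}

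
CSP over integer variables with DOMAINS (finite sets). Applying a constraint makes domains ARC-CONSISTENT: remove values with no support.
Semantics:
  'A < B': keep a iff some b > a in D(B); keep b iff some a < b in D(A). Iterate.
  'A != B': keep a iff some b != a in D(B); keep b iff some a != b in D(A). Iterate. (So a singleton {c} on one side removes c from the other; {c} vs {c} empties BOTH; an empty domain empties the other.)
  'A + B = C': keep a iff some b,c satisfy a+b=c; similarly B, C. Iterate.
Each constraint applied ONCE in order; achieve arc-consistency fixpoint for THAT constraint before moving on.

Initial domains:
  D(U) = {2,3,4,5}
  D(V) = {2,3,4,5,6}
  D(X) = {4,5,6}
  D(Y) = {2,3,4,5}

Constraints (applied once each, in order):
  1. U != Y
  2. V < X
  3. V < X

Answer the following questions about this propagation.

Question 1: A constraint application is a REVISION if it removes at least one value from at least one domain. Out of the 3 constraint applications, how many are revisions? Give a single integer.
Answer: 1

Derivation:
Constraint 1 (U != Y) on D(U)={2,3,4,5} D(Y)={2,3,4,5}: no change => not a revision
Constraint 2 (V < X) on D(V)={2,3,4,5,6} D(X)={4,5,6}: V {2,3,4,5,6}->{2,3,4,5} => REVISION
Constraint 3 (V < X) on D(V)={2,3,4,5} D(X)={4,5,6}: no change => not a revision
Total revisions = 1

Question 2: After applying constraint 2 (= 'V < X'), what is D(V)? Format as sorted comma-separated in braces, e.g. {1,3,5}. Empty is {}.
Constraint 1 (U != Y) on D(U)={2,3,4,5} D(Y)={2,3,4,5}: no change
Constraint 2 (V < X) on D(V)={2,3,4,5,6} D(X)={4,5,6}: V {2,3,4,5,6}->{2,3,4,5}
So after constraint 2: D(V) = {2,3,4,5}

Answer: {2,3,4,5}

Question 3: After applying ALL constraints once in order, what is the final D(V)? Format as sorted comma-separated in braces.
Answer: {2,3,4,5}

Derivation:
Constraint 1 (U != Y) on D(U)={2,3,4,5} D(Y)={2,3,4,5}: no change
Constraint 2 (V < X) on D(V)={2,3,4,5,6} D(X)={4,5,6}: V {2,3,4,5,6}->{2,3,4,5}
Constraint 3 (V < X) on D(V)={2,3,4,5} D(X)={4,5,6}: no change
So after all 3 constraints: D(V) = {2,3,4,5}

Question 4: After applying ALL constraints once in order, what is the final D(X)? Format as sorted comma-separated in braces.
Answer: {4,5,6}

Derivation:
Constraint 1 (U != Y) on D(U)={2,3,4,5} D(Y)={2,3,4,5}: no change
Constraint 2 (V < X) on D(V)={2,3,4,5,6} D(X)={4,5,6}: V {2,3,4,5,6}->{2,3,4,5}
Constraint 3 (V < X) on D(V)={2,3,4,5} D(X)={4,5,6}: no change
So after all 3 constraints: D(X) = {4,5,6}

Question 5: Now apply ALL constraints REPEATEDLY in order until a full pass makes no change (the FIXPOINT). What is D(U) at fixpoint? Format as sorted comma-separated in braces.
Answer: {2,3,4,5}

Derivation:
pass 0 (initial): D(U)={2,3,4,5}
pass 1: V {2,3,4,5,6}->{2,3,4,5}
pass 2: no change
Fixpoint after 2 passes: D(U) = {2,3,4,5}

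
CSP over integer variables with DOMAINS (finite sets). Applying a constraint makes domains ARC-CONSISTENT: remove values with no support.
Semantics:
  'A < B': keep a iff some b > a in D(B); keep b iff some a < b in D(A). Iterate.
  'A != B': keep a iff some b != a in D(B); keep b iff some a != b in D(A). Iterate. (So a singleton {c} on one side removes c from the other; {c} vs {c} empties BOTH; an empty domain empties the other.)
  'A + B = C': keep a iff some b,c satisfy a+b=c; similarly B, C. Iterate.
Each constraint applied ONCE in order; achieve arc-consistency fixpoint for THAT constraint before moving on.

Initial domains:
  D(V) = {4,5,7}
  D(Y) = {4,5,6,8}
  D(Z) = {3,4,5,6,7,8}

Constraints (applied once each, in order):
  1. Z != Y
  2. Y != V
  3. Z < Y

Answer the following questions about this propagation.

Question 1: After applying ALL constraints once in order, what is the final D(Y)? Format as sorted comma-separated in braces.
Answer: {4,5,6,8}

Derivation:
Constraint 1 (Z != Y) on D(Z)={3,4,5,6,7,8} D(Y)={4,5,6,8}: no change
Constraint 2 (Y != V) on D(Y)={4,5,6,8} D(V)={4,5,7}: no change
Constraint 3 (Z < Y) on D(Z)={3,4,5,6,7,8} D(Y)={4,5,6,8}: Z {3,4,5,6,7,8}->{3,4,5,6,7}
So after all 3 constraints: D(Y) = {4,5,6,8}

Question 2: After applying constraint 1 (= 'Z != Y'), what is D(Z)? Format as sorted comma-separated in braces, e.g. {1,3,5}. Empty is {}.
Constraint 1 (Z != Y) on D(Z)={3,4,5,6,7,8} D(Y)={4,5,6,8}: no change
So after constraint 1: D(Z) = {3,4,5,6,7,8}

Answer: {3,4,5,6,7,8}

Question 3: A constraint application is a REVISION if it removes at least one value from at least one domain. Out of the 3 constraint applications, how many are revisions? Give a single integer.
Constraint 1 (Z != Y) on D(Z)={3,4,5,6,7,8} D(Y)={4,5,6,8}: no change => not a revision
Constraint 2 (Y != V) on D(Y)={4,5,6,8} D(V)={4,5,7}: no change => not a revision
Constraint 3 (Z < Y) on D(Z)={3,4,5,6,7,8} D(Y)={4,5,6,8}: Z {3,4,5,6,7,8}->{3,4,5,6,7} => REVISION
Total revisions = 1

Answer: 1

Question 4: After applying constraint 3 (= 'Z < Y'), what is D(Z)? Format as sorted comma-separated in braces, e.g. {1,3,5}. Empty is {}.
Constraint 1 (Z != Y) on D(Z)={3,4,5,6,7,8} D(Y)={4,5,6,8}: no change
Constraint 2 (Y != V) on D(Y)={4,5,6,8} D(V)={4,5,7}: no change
Constraint 3 (Z < Y) on D(Z)={3,4,5,6,7,8} D(Y)={4,5,6,8}: Z {3,4,5,6,7,8}->{3,4,5,6,7}
So after constraint 3: D(Z) = {3,4,5,6,7}

Answer: {3,4,5,6,7}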